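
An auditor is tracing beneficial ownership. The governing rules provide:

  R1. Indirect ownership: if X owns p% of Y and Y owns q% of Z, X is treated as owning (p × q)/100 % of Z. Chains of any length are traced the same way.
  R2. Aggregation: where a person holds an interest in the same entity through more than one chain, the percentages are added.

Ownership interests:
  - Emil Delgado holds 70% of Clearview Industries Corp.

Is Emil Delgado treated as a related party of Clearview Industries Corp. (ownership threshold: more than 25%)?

Yes

Direct interest in Clearview Industries Corp: 70%.
70% exceeds the 25% threshold, so Emil is a related party to Clearview Industries Corp.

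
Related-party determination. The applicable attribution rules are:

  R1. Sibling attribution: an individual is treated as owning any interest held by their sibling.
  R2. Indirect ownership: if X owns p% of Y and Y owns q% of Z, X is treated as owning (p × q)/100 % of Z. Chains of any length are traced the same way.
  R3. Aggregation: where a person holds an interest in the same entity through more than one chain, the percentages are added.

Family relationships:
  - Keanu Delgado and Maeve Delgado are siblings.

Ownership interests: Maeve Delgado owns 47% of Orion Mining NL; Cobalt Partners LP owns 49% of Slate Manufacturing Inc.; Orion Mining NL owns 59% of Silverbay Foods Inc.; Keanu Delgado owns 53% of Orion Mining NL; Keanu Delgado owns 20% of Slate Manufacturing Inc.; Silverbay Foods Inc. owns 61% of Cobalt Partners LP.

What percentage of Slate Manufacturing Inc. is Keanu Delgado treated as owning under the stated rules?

By sibling attribution (R1), Keanu Delgado is treated as also owning Maeve Delgado's interest in Orion Mining NL, giving 53% + 47% = 100%.
Chain via Orion Mining NL → Silverbay Foods Inc. → Cobalt Partners LP (R2): 100% × 59% × 61% × 49% = 17.6351% of Slate Manufacturing Inc.
Direct interest in Slate Manufacturing Inc: 20%.
Aggregating (R3): 17.6351% + 20% = 37.6351%.

37.6351%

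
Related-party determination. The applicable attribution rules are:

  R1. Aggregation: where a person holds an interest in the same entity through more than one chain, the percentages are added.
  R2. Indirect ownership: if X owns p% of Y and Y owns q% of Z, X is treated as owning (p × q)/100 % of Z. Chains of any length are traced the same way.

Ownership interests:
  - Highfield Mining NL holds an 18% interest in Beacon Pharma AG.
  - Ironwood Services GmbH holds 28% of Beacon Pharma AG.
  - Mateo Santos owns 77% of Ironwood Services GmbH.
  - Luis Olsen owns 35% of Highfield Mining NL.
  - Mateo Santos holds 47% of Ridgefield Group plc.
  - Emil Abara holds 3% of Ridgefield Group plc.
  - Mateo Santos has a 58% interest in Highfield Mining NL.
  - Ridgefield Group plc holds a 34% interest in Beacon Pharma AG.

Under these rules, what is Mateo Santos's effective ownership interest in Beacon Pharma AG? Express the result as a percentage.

47.98%

Chain via Ironwood Services GmbH (R2): 77% × 28% = 21.56% of Beacon Pharma AG.
Chain via Highfield Mining NL (R2): 58% × 18% = 10.44% of Beacon Pharma AG.
Chain via Ridgefield Group plc (R2): 47% × 34% = 15.98% of Beacon Pharma AG.
Aggregating (R1): 21.56% + 10.44% + 15.98% = 47.98%.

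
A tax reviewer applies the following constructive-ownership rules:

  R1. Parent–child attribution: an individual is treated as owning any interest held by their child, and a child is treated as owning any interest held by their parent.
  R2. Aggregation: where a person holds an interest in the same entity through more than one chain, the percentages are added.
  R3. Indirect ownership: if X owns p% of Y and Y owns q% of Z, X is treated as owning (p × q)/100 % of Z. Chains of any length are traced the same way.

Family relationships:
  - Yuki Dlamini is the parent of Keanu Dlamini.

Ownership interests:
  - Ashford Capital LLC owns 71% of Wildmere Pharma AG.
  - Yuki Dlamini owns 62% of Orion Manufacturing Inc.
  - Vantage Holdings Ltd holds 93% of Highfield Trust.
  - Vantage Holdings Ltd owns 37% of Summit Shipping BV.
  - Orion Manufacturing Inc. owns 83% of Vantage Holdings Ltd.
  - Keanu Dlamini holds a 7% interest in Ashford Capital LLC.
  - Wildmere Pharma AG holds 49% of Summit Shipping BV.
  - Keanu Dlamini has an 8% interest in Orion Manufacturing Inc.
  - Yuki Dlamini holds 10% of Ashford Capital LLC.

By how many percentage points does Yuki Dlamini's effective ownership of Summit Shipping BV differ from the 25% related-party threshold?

2.4113

By parent–child attribution (R1), Yuki Dlamini is treated as also owning Keanu Dlamini's interest in Orion Manufacturing Inc, giving 62% + 8% = 70%.
By parent–child attribution (R1), Yuki Dlamini is treated as also owning Keanu Dlamini's interest in Ashford Capital LLC, giving 10% + 7% = 17%.
Chain via Orion Manufacturing Inc. → Vantage Holdings Ltd (R3): 70% × 83% × 37% = 21.497% of Summit Shipping BV.
Chain via Ashford Capital LLC → Wildmere Pharma AG (R3): 17% × 71% × 49% = 5.9143% of Summit Shipping BV.
Aggregating (R2): 21.497% + 5.9143% = 27.4113%.
27.4113% exceeds the 25% threshold by 2.4113 percentage points.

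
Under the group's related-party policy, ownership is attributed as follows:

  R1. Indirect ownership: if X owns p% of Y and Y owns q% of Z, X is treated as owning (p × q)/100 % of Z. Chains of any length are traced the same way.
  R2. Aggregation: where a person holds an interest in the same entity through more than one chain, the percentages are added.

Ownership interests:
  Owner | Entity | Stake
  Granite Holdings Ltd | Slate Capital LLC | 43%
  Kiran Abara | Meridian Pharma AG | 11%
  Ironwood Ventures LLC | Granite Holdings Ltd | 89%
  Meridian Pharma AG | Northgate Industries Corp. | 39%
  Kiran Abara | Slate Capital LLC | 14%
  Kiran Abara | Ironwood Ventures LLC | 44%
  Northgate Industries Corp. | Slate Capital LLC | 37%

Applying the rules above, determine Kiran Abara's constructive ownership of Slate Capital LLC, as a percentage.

Chain via Meridian Pharma AG → Northgate Industries Corp. (R1): 11% × 39% × 37% = 1.5873% of Slate Capital LLC.
Chain via Ironwood Ventures LLC → Granite Holdings Ltd (R1): 44% × 89% × 43% = 16.8388% of Slate Capital LLC.
Direct interest in Slate Capital LLC: 14%.
Aggregating (R2): 1.5873% + 16.8388% + 14% = 32.4261%.

32.4261%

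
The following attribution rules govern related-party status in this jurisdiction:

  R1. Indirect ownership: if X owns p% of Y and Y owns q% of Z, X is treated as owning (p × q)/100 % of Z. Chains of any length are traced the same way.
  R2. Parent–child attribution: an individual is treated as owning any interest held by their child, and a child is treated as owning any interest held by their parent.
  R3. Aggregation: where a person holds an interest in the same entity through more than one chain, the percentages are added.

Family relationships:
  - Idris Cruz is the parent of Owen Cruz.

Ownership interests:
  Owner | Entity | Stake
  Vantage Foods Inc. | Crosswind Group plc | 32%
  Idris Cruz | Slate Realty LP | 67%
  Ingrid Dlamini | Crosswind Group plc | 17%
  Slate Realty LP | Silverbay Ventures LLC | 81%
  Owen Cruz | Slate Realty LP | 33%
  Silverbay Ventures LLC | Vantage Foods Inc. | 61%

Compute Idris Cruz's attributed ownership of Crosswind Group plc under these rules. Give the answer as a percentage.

15.8112%

By parent–child attribution (R2), Idris Cruz is treated as also owning Owen Cruz's interest in Slate Realty LP, giving 67% + 33% = 100%.
Chain via Slate Realty LP → Silverbay Ventures LLC → Vantage Foods Inc. (R1): 100% × 81% × 61% × 32% = 15.8112% of Crosswind Group plc.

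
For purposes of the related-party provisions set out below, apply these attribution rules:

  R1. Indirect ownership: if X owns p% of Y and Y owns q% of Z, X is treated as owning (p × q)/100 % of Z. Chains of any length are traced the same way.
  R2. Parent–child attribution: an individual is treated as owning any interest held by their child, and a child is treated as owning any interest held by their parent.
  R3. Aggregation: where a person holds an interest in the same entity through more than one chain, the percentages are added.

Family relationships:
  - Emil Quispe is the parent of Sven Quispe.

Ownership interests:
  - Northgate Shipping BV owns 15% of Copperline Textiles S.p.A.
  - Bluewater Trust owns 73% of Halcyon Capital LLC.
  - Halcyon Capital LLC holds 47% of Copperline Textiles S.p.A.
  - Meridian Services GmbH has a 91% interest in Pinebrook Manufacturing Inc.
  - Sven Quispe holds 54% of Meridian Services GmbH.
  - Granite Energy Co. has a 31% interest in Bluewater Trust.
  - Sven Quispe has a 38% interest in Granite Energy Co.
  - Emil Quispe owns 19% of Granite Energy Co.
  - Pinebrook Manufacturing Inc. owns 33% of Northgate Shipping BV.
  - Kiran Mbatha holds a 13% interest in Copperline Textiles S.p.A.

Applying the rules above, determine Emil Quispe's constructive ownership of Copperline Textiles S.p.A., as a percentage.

By parent–child attribution (R2), Emil Quispe is treated as also owning Sven Quispe's interest in Granite Energy Co, giving 19% + 38% = 57%.
By parent–child attribution (R2), Emil Quispe is treated as owning Sven Quispe's 54% interest in Meridian Services GmbH.
Chain via Granite Energy Co. → Bluewater Trust → Halcyon Capital LLC (R1): 57% × 31% × 73% × 47% = 6.062577% of Copperline Textiles S.p.A.
Chain via Meridian Services GmbH → Pinebrook Manufacturing Inc. → Northgate Shipping BV (R1): 54% × 91% × 33% × 15% = 2.43243% of Copperline Textiles S.p.A.
Aggregating (R3): 6.062577% + 2.43243% = 8.495007%.

8.495007%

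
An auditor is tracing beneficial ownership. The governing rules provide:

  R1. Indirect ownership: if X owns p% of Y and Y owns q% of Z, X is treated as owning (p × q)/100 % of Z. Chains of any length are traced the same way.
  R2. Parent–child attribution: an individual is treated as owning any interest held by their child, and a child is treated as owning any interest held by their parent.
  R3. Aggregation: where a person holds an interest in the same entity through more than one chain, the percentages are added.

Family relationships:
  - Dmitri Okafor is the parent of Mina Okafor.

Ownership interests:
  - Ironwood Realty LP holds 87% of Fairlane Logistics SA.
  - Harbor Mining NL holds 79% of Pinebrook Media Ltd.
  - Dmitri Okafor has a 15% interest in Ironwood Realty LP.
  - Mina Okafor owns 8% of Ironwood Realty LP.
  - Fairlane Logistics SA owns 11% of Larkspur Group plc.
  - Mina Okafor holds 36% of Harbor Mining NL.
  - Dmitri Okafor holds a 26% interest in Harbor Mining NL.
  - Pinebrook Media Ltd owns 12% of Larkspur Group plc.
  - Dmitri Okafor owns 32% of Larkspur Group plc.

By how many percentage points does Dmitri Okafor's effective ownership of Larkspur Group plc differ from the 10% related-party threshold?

By parent–child attribution (R2), Dmitri Okafor is treated as also owning Mina Okafor's interest in Harbor Mining NL, giving 26% + 36% = 62%.
By parent–child attribution (R2), Dmitri Okafor is treated as also owning Mina Okafor's interest in Ironwood Realty LP, giving 15% + 8% = 23%.
Chain via Harbor Mining NL → Pinebrook Media Ltd (R1): 62% × 79% × 12% = 5.8776% of Larkspur Group plc.
Chain via Ironwood Realty LP → Fairlane Logistics SA (R1): 23% × 87% × 11% = 2.2011% of Larkspur Group plc.
Direct interest in Larkspur Group plc: 32%.
Aggregating (R3): 5.8776% + 2.2011% + 32% = 40.0787%.
40.0787% exceeds the 10% threshold by 30.0787 percentage points.

30.0787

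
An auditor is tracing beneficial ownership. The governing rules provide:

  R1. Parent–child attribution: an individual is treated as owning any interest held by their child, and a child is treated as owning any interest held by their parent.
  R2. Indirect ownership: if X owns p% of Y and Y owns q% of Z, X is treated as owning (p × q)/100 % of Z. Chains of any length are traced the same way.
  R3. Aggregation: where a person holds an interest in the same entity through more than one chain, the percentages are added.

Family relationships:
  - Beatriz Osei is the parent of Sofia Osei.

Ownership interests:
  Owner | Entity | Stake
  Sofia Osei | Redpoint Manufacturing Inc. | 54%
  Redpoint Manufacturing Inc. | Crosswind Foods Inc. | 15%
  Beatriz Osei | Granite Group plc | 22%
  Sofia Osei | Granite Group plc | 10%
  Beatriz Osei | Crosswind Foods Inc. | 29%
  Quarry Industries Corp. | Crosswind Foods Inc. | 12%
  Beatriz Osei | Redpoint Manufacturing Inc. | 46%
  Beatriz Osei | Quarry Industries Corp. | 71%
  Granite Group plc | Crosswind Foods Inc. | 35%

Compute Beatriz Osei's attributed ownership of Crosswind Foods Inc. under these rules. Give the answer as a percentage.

63.72%

By parent–child attribution (R1), Beatriz Osei is treated as also owning Sofia Osei's interest in Granite Group plc, giving 22% + 10% = 32%.
By parent–child attribution (R1), Beatriz Osei is treated as also owning Sofia Osei's interest in Redpoint Manufacturing Inc, giving 46% + 54% = 100%.
Chain via Granite Group plc (R2): 32% × 35% = 11.2% of Crosswind Foods Inc.
Chain via Redpoint Manufacturing Inc. (R2): 100% × 15% = 15% of Crosswind Foods Inc.
Chain via Quarry Industries Corp. (R2): 71% × 12% = 8.52% of Crosswind Foods Inc.
Direct interest in Crosswind Foods Inc: 29%.
Aggregating (R3): 11.2% + 15% + 8.52% + 29% = 63.72%.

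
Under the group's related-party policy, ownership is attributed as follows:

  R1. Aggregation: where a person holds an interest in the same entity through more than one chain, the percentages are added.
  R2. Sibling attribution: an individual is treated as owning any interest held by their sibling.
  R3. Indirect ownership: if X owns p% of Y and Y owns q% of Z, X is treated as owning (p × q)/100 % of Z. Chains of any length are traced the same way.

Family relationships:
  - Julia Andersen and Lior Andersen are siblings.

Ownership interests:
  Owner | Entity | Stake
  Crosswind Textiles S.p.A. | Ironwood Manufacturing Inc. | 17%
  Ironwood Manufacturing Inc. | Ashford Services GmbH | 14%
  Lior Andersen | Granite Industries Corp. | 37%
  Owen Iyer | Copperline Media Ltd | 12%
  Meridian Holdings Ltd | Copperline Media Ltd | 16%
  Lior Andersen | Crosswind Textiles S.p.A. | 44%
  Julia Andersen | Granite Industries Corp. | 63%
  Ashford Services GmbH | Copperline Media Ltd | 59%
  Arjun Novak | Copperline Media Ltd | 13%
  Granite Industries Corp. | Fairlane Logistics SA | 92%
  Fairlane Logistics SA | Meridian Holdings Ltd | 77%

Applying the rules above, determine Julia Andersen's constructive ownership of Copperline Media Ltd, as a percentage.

By sibling attribution (R2), Julia Andersen is treated as also owning Lior Andersen's interest in Granite Industries Corp, giving 63% + 37% = 100%.
By sibling attribution (R2), Julia Andersen is treated as owning Lior Andersen's 44% interest in Crosswind Textiles S.p.A.
Chain via Granite Industries Corp. → Fairlane Logistics SA → Meridian Holdings Ltd (R3): 100% × 92% × 77% × 16% = 11.3344% of Copperline Media Ltd.
Chain via Crosswind Textiles S.p.A. → Ironwood Manufacturing Inc. → Ashford Services GmbH (R3): 44% × 17% × 14% × 59% = 0.617848% of Copperline Media Ltd.
Aggregating (R1): 11.3344% + 0.617848% = 11.952248%.

11.952248%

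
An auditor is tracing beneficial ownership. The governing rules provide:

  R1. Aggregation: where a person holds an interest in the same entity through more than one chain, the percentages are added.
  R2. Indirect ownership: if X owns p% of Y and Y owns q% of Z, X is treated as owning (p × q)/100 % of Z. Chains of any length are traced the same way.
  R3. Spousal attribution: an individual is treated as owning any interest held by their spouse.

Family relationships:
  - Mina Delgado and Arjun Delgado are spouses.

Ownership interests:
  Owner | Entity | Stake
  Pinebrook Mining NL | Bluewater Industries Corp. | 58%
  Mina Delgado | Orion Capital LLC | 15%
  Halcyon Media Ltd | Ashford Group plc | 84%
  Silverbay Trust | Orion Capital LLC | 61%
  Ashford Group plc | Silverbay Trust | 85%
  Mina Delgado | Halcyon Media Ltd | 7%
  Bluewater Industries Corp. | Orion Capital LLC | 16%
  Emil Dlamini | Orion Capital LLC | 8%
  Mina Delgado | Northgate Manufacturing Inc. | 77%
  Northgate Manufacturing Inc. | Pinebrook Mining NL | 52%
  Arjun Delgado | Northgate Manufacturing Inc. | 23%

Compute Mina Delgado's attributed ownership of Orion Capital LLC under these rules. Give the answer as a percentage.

22.87438%

By spousal attribution (R3), Mina Delgado is treated as also owning Arjun Delgado's interest in Northgate Manufacturing Inc, giving 77% + 23% = 100%.
Chain via Northgate Manufacturing Inc. → Pinebrook Mining NL → Bluewater Industries Corp. (R2): 100% × 52% × 58% × 16% = 4.8256% of Orion Capital LLC.
Chain via Halcyon Media Ltd → Ashford Group plc → Silverbay Trust (R2): 7% × 84% × 85% × 61% = 3.04878% of Orion Capital LLC.
Direct interest in Orion Capital LLC: 15%.
Aggregating (R1): 4.8256% + 3.04878% + 15% = 22.87438%.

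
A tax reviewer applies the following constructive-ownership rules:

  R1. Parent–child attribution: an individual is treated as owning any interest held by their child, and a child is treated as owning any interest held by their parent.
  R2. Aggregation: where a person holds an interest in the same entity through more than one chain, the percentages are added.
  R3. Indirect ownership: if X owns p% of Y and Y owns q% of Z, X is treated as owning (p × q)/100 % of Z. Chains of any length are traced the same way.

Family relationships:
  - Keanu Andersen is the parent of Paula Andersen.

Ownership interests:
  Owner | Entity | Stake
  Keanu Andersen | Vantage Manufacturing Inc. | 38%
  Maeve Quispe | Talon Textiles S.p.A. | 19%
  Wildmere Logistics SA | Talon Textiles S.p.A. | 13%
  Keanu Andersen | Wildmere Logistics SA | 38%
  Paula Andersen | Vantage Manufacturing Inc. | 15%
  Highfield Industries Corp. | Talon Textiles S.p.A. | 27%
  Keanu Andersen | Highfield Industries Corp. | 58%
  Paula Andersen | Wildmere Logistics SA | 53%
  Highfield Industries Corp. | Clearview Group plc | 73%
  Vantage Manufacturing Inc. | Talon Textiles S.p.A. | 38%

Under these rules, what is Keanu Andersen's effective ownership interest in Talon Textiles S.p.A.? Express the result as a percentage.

47.63%

By parent–child attribution (R1), Keanu Andersen is treated as also owning Paula Andersen's interest in Wildmere Logistics SA, giving 38% + 53% = 91%.
By parent–child attribution (R1), Keanu Andersen is treated as also owning Paula Andersen's interest in Vantage Manufacturing Inc, giving 38% + 15% = 53%.
Chain via Wildmere Logistics SA (R3): 91% × 13% = 11.83% of Talon Textiles S.p.A.
Chain via Highfield Industries Corp. (R3): 58% × 27% = 15.66% of Talon Textiles S.p.A.
Chain via Vantage Manufacturing Inc. (R3): 53% × 38% = 20.14% of Talon Textiles S.p.A.
Aggregating (R2): 11.83% + 15.66% + 20.14% = 47.63%.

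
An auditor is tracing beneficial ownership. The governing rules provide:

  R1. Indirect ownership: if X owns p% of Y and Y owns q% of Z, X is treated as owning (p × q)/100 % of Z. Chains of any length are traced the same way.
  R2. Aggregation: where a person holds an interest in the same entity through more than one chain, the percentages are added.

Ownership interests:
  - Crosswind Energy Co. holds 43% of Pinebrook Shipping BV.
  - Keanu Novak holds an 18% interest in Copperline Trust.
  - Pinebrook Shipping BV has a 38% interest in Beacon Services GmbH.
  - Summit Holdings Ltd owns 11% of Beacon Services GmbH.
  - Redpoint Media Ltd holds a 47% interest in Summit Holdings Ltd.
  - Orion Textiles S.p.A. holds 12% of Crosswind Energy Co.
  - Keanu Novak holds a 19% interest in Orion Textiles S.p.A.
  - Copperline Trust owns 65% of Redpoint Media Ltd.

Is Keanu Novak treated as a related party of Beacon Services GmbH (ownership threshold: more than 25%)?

No

Chain via Orion Textiles S.p.A. → Crosswind Energy Co. → Pinebrook Shipping BV (R1): 19% × 12% × 43% × 38% = 0.372552% of Beacon Services GmbH.
Chain via Copperline Trust → Redpoint Media Ltd → Summit Holdings Ltd (R1): 18% × 65% × 47% × 11% = 0.60489% of Beacon Services GmbH.
Aggregating (R2): 0.372552% + 0.60489% = 0.977442%.
0.977442% does not exceed the 25% threshold, so Keanu is not a related party to Beacon Services GmbH.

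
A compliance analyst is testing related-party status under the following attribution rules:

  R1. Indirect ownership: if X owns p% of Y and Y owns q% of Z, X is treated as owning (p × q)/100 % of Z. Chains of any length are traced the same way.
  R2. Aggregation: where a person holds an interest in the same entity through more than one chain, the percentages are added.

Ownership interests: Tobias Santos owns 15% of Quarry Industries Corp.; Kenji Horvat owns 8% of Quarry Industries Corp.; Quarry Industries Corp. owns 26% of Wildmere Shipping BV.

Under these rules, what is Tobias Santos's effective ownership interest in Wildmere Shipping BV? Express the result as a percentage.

Chain via Quarry Industries Corp. (R1): 15% × 26% = 3.9% of Wildmere Shipping BV.

3.9%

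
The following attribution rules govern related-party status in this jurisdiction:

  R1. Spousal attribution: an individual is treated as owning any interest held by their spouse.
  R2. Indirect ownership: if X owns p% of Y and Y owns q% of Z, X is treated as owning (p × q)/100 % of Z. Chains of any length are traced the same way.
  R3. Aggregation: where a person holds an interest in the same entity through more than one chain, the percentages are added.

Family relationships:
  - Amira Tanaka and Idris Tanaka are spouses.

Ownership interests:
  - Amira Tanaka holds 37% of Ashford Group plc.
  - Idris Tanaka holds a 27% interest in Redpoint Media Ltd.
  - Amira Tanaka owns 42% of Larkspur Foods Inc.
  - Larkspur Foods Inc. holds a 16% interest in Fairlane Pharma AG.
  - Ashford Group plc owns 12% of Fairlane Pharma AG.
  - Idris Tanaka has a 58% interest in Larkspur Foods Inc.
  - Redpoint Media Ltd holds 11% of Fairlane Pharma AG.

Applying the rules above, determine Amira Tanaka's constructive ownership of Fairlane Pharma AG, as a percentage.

By spousal attribution (R1), Amira Tanaka is treated as also owning Idris Tanaka's interest in Larkspur Foods Inc, giving 42% + 58% = 100%.
By spousal attribution (R1), Amira Tanaka is treated as owning Idris Tanaka's 27% interest in Redpoint Media Ltd.
Chain via Larkspur Foods Inc. (R2): 100% × 16% = 16% of Fairlane Pharma AG.
Chain via Ashford Group plc (R2): 37% × 12% = 4.44% of Fairlane Pharma AG.
Chain via Redpoint Media Ltd (R2): 27% × 11% = 2.97% of Fairlane Pharma AG.
Aggregating (R3): 16% + 4.44% + 2.97% = 23.41%.

23.41%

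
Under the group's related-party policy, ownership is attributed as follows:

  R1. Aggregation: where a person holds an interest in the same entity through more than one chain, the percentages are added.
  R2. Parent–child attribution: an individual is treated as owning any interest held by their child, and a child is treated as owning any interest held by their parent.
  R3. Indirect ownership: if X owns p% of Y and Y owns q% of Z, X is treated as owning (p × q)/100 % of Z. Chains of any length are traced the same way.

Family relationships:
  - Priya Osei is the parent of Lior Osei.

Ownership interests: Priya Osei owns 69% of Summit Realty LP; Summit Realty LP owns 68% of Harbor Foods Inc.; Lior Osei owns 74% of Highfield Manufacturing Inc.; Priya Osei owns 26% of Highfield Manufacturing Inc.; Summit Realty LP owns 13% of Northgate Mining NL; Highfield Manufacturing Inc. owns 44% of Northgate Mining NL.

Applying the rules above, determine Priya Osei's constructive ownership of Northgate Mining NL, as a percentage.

By parent–child attribution (R2), Priya Osei is treated as also owning Lior Osei's interest in Highfield Manufacturing Inc, giving 26% + 74% = 100%.
Chain via Summit Realty LP (R3): 69% × 13% = 8.97% of Northgate Mining NL.
Chain via Highfield Manufacturing Inc. (R3): 100% × 44% = 44% of Northgate Mining NL.
Aggregating (R1): 8.97% + 44% = 52.97%.

52.97%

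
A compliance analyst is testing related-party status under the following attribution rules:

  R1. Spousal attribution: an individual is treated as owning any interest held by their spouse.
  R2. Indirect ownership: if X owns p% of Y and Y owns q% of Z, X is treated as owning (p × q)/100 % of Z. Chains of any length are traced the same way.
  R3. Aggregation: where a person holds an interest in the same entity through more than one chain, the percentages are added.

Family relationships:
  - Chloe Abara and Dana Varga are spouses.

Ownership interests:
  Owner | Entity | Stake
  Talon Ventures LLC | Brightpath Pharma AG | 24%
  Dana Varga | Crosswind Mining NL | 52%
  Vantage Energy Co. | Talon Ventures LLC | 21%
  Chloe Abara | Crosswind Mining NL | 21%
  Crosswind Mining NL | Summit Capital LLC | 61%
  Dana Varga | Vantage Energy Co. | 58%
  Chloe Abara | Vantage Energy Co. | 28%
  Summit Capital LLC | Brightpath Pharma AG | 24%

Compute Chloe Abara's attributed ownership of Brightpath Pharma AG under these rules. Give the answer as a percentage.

By spousal attribution (R1), Chloe Abara is treated as also owning Dana Varga's interest in Vantage Energy Co, giving 28% + 58% = 86%.
By spousal attribution (R1), Chloe Abara is treated as also owning Dana Varga's interest in Crosswind Mining NL, giving 21% + 52% = 73%.
Chain via Vantage Energy Co. → Talon Ventures LLC (R2): 86% × 21% × 24% = 4.3344% of Brightpath Pharma AG.
Chain via Crosswind Mining NL → Summit Capital LLC (R2): 73% × 61% × 24% = 10.6872% of Brightpath Pharma AG.
Aggregating (R3): 4.3344% + 10.6872% = 15.0216%.

15.0216%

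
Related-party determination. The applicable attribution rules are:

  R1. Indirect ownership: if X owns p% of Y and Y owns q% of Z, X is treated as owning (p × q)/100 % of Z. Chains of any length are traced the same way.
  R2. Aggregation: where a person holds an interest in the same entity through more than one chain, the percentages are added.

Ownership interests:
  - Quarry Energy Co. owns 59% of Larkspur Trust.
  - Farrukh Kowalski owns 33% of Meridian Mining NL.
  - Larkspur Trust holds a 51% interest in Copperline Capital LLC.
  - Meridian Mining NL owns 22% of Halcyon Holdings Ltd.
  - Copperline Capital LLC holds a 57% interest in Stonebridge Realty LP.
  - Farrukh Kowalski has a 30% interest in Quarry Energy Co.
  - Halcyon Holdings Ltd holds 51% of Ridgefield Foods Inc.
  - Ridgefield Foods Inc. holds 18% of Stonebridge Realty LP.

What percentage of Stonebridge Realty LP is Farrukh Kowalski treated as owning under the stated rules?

5.811858%

Chain via Quarry Energy Co. → Larkspur Trust → Copperline Capital LLC (R1): 30% × 59% × 51% × 57% = 5.14539% of Stonebridge Realty LP.
Chain via Meridian Mining NL → Halcyon Holdings Ltd → Ridgefield Foods Inc. (R1): 33% × 22% × 51% × 18% = 0.666468% of Stonebridge Realty LP.
Aggregating (R2): 5.14539% + 0.666468% = 5.811858%.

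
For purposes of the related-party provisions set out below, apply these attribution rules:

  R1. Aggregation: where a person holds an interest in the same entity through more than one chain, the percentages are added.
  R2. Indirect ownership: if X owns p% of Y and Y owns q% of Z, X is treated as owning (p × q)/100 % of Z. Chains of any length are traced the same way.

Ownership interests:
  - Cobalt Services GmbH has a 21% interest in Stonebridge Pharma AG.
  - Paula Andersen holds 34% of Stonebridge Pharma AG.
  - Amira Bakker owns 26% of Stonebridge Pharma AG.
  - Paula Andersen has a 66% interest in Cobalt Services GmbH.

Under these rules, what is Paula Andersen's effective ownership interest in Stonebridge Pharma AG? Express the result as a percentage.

47.86%

Chain via Cobalt Services GmbH (R2): 66% × 21% = 13.86% of Stonebridge Pharma AG.
Direct interest in Stonebridge Pharma AG: 34%.
Aggregating (R1): 13.86% + 34% = 47.86%.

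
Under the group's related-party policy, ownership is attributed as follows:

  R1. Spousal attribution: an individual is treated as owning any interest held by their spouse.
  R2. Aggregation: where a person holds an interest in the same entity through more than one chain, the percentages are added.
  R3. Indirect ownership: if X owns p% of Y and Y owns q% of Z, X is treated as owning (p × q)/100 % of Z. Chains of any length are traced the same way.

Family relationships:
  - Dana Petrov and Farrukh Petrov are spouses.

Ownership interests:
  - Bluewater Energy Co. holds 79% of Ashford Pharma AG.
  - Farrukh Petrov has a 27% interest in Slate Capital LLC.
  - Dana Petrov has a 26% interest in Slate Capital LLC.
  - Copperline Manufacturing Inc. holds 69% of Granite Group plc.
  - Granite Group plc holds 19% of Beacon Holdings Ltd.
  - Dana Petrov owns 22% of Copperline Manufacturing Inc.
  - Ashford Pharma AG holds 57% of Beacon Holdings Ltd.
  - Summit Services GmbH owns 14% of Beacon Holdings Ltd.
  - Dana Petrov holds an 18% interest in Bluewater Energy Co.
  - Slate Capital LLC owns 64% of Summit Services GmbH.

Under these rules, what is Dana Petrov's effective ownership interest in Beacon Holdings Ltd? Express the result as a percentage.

15.7384%

By spousal attribution (R1), Dana Petrov is treated as also owning Farrukh Petrov's interest in Slate Capital LLC, giving 26% + 27% = 53%.
Chain via Bluewater Energy Co. → Ashford Pharma AG (R3): 18% × 79% × 57% = 8.1054% of Beacon Holdings Ltd.
Chain via Copperline Manufacturing Inc. → Granite Group plc (R3): 22% × 69% × 19% = 2.8842% of Beacon Holdings Ltd.
Chain via Slate Capital LLC → Summit Services GmbH (R3): 53% × 64% × 14% = 4.7488% of Beacon Holdings Ltd.
Aggregating (R2): 8.1054% + 2.8842% + 4.7488% = 15.7384%.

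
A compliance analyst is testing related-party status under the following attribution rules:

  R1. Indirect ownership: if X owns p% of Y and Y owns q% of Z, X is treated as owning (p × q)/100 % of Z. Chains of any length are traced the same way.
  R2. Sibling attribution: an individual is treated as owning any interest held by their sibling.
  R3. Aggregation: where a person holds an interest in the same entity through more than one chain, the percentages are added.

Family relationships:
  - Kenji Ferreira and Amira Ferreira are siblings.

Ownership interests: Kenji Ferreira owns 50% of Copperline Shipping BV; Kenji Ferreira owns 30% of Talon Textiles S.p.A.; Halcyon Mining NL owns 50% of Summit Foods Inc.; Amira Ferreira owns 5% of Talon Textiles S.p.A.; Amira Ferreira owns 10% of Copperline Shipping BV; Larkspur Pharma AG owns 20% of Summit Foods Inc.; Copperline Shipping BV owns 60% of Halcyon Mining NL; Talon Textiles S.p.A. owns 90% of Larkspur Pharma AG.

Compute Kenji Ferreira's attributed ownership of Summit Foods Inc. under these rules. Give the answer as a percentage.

By sibling attribution (R2), Kenji Ferreira is treated as also owning Amira Ferreira's interest in Copperline Shipping BV, giving 50% + 10% = 60%.
By sibling attribution (R2), Kenji Ferreira is treated as also owning Amira Ferreira's interest in Talon Textiles S.p.A, giving 30% + 5% = 35%.
Chain via Copperline Shipping BV → Halcyon Mining NL (R1): 60% × 60% × 50% = 18% of Summit Foods Inc.
Chain via Talon Textiles S.p.A. → Larkspur Pharma AG (R1): 35% × 90% × 20% = 6.3% of Summit Foods Inc.
Aggregating (R3): 18% + 6.3% = 24.3%.

24.3%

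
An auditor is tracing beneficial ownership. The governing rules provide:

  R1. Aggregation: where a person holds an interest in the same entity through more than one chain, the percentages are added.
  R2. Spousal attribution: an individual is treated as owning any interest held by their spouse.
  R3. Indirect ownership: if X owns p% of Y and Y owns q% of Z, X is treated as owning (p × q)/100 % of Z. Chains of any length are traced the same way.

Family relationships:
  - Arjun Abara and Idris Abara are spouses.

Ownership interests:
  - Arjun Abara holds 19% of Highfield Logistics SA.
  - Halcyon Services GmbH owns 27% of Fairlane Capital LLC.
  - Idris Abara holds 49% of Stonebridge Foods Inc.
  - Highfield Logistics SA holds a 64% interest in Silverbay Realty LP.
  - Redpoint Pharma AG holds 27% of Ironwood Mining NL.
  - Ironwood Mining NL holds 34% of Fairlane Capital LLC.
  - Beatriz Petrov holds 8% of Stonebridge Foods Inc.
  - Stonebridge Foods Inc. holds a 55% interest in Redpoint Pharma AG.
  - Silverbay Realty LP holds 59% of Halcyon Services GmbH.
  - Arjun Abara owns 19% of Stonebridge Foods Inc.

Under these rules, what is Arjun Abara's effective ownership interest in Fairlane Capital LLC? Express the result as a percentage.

5.370408%

By spousal attribution (R2), Arjun Abara is treated as also owning Idris Abara's interest in Stonebridge Foods Inc, giving 19% + 49% = 68%.
Chain via Highfield Logistics SA → Silverbay Realty LP → Halcyon Services GmbH (R3): 19% × 64% × 59% × 27% = 1.937088% of Fairlane Capital LLC.
Chain via Stonebridge Foods Inc. → Redpoint Pharma AG → Ironwood Mining NL (R3): 68% × 55% × 27% × 34% = 3.43332% of Fairlane Capital LLC.
Aggregating (R1): 1.937088% + 3.43332% = 5.370408%.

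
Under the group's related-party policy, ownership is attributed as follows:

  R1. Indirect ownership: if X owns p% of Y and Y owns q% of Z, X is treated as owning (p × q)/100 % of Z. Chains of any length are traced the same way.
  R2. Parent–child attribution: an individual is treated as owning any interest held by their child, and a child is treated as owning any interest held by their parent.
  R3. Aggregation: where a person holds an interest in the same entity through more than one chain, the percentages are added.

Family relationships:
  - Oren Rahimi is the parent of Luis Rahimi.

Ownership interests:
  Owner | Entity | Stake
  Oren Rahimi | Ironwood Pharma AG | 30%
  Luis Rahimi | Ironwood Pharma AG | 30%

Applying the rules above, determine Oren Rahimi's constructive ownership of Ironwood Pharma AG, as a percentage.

By parent–child attribution (R2), Oren Rahimi is treated as also owning Luis Rahimi's interest in Ironwood Pharma AG, giving 30% + 30% = 60%.
Direct interest in Ironwood Pharma AG: 60%.

60%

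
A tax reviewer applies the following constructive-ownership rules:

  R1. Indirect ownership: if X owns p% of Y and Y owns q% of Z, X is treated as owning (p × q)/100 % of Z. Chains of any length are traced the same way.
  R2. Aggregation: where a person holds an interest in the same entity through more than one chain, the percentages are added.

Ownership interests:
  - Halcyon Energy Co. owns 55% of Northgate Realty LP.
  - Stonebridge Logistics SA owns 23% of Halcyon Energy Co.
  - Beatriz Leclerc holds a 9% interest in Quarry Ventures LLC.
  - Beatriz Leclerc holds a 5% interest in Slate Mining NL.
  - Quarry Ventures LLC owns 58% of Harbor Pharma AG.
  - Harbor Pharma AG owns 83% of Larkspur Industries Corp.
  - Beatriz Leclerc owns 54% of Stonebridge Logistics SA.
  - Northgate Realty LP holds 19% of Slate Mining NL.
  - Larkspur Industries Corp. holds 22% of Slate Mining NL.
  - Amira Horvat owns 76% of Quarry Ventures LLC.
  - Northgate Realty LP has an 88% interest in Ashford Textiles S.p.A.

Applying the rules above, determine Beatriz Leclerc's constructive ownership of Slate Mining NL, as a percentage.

Chain via Stonebridge Logistics SA → Halcyon Energy Co. → Northgate Realty LP (R1): 54% × 23% × 55% × 19% = 1.29789% of Slate Mining NL.
Chain via Quarry Ventures LLC → Harbor Pharma AG → Larkspur Industries Corp. (R1): 9% × 58% × 83% × 22% = 0.953172% of Slate Mining NL.
Direct interest in Slate Mining NL: 5%.
Aggregating (R2): 1.29789% + 0.953172% + 5% = 7.251062%.

7.251062%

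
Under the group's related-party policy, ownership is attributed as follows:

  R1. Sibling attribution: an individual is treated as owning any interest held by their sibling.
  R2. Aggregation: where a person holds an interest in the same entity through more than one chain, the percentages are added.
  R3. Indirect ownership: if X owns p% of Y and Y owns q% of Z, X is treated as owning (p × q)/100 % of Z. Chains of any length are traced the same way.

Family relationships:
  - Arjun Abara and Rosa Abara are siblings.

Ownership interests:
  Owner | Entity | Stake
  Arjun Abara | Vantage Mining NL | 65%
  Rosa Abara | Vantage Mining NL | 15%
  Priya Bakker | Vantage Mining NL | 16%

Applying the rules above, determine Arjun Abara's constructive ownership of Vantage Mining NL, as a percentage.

By sibling attribution (R1), Arjun Abara is treated as also owning Rosa Abara's interest in Vantage Mining NL, giving 65% + 15% = 80%.
Direct interest in Vantage Mining NL: 80%.

80%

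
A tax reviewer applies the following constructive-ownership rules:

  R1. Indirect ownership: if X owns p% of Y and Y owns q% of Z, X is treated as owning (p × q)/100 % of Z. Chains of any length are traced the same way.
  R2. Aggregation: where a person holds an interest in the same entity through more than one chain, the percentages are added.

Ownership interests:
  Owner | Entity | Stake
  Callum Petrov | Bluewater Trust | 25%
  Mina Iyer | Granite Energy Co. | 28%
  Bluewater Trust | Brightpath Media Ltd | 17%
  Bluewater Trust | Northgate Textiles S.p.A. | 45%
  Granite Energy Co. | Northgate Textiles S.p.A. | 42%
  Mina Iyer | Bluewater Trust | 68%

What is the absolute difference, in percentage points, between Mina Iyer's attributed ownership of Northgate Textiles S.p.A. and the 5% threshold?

37.36

Chain via Granite Energy Co. (R1): 28% × 42% = 11.76% of Northgate Textiles S.p.A.
Chain via Bluewater Trust (R1): 68% × 45% = 30.6% of Northgate Textiles S.p.A.
Aggregating (R2): 11.76% + 30.6% = 42.36%.
42.36% exceeds the 5% threshold by 37.36 percentage points.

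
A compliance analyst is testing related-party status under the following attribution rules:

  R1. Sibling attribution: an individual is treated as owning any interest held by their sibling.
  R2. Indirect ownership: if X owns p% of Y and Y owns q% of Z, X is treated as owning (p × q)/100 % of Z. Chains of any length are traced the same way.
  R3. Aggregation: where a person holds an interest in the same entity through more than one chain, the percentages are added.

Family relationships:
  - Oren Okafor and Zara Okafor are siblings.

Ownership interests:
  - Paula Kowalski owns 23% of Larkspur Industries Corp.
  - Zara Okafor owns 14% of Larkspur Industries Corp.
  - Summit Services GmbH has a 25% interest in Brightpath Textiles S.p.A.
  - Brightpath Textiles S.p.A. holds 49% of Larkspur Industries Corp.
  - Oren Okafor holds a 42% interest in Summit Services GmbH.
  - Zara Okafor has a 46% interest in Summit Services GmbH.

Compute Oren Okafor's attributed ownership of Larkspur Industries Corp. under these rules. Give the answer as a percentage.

By sibling attribution (R1), Oren Okafor is treated as also owning Zara Okafor's interest in Summit Services GmbH, giving 42% + 46% = 88%.
By sibling attribution (R1), Oren Okafor is treated as owning Zara Okafor's 14% interest in Larkspur Industries Corp.
Chain via Summit Services GmbH → Brightpath Textiles S.p.A. (R2): 88% × 25% × 49% = 10.78% of Larkspur Industries Corp.
Direct interest in Larkspur Industries Corp: 14%.
Aggregating (R3): 10.78% + 14% = 24.78%.

24.78%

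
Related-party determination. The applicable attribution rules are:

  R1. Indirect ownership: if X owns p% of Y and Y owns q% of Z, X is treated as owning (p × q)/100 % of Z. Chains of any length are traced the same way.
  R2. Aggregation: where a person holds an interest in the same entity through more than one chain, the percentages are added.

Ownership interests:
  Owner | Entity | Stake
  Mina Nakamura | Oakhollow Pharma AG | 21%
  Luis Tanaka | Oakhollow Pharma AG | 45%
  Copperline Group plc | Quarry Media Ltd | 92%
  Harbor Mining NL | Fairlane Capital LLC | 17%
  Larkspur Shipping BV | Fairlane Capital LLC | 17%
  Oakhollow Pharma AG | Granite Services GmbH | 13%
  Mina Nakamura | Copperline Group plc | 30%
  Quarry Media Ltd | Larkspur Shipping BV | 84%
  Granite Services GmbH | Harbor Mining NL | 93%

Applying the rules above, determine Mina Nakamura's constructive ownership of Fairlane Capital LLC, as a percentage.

Chain via Oakhollow Pharma AG → Granite Services GmbH → Harbor Mining NL (R1): 21% × 13% × 93% × 17% = 0.431613% of Fairlane Capital LLC.
Chain via Copperline Group plc → Quarry Media Ltd → Larkspur Shipping BV (R1): 30% × 92% × 84% × 17% = 3.94128% of Fairlane Capital LLC.
Aggregating (R2): 0.431613% + 3.94128% = 4.372893%.

4.372893%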